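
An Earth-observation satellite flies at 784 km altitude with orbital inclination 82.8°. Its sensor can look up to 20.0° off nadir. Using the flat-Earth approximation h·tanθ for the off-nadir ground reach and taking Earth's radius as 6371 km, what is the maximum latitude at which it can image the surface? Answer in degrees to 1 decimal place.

For a prograde orbit the ground track reaches latitude ±i = ±82.8°.
Sensor half-swath on the ground ≈ 784·tan(20.0°) = 285 km = 2.57° of latitude.
Maximum observable latitude ≈ 82.8 + 2.57 = 85.4°.

85.4°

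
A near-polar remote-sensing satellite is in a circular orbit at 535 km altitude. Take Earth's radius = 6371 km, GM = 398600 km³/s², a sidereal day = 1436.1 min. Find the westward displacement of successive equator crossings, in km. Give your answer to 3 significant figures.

2650 km

Semi-major axis a = 6371 + 535 = 6906 km. Period T = 2π√(a³/μ) = 2π√(6906³/398600) = 5711.5 s = 95.19 min.
During one orbit Earth rotates (5711.5 / 86166) × 360° = 23.86°.
At the equator that is 23.86° × (2π·6371/360) km/° = 23.86 × 111.2 = 2653 km.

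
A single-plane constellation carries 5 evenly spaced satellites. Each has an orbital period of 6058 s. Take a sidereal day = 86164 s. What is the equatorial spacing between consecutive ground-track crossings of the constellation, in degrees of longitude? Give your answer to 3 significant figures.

5.06°

Single-satellite node shift = (6058.0/86164) × 360° = 25.31°.
With 5 satellites evenly phased, successive equator crossings are 25.31/5 = 5.062° apart.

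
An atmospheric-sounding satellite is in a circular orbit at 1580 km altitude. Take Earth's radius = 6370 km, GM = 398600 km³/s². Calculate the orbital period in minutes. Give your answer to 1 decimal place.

117.6 min

Semi-major axis a = 6370 + 1580 = 7950 km. Period T = 2π√(a³/μ) = 2π√(7950³/398600) = 7054.4 s = 117.57 min.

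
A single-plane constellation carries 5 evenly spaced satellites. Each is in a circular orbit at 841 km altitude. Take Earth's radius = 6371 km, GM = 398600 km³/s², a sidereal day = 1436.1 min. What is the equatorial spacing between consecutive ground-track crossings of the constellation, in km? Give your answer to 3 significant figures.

Semi-major axis a = 6371 + 841 = 7212 km. Period T = 2π√(a³/μ) = 2π√(7212³/398600) = 6095.3 s = 101.59 min.
Single-satellite node shift = (6095.3/86166) × 360° = 25.47°.
With 5 satellites evenly phased, successive equator crossings are 25.47/5 = 5.093° apart.
That is 5.093 × 111.2 = 566 km at the equator.

566 km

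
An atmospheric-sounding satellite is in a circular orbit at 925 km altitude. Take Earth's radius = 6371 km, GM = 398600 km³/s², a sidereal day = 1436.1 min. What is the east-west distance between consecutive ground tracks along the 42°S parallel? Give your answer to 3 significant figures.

Semi-major axis a = 6371 + 925 = 7296 km. Period T = 2π√(a³/μ) = 2π√(7296³/398600) = 6202.1 s = 103.37 min.
Node shift per orbit = (6202.1/86166) × 360° = 25.91°.
Equatorial spacing = 25.91 × 111.2 km/° = 2881 km.
At 42° latitude, spacing = 2881 × cos(42°) = 2141 km.

2140 km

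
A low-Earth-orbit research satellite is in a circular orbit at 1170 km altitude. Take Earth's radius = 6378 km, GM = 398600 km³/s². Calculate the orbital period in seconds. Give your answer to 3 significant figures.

6530 seconds

Semi-major axis a = 6378 + 1170 = 7548 km. Period T = 2π√(a³/μ) = 2π√(7548³/398600) = 6526.2 s = 108.77 min.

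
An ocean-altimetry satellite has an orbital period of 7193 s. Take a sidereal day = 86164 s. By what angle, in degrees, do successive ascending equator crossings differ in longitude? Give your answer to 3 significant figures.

During one orbit Earth rotates (7193.0 / 86164) × 360° = 30.05°.

30.1°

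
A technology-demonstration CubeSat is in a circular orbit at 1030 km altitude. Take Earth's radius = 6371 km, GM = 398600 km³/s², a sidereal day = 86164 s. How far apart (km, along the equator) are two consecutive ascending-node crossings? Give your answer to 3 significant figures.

2940 km

Semi-major axis a = 6371 + 1030 = 7401 km. Period T = 2π√(a³/μ) = 2π√(7401³/398600) = 6336.5 s = 105.61 min.
During one orbit Earth rotates (6336.5 / 86164) × 360° = 26.47°.
At the equator that is 26.47° × (2π·6371/360) km/° = 26.47 × 111.2 = 2944 km.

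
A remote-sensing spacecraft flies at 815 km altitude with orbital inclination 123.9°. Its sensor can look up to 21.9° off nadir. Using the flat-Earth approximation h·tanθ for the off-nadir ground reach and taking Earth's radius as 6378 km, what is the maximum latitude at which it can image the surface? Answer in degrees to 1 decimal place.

Retrograde orbit: the ground track reaches ±(180° − i) = ±(180 − 123.9) = ±56.1°.
Sensor half-swath on the ground ≈ 815·tan(21.9°) = 328 km = 2.94° of latitude.
Maximum observable latitude ≈ 56.1 + 2.94 = 59.0°.

59.0°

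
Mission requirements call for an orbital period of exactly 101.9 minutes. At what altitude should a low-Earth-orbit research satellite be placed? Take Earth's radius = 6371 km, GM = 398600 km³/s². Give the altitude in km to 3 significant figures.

T = 101.9 min = 6114.0 s.
From T = 2π√(a³/μ): a = (μ T²/4π²)^(1/3) = (398600 × 6114.0² / 4π²)^(1/3) = 7227 km.
Altitude h = a − R = 7227 − 6371 = 856 km.

856 km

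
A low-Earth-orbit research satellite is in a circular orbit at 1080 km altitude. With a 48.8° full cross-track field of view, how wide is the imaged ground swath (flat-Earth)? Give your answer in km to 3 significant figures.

Half-angle = 48.8°/2 = 24.4°.
Swath width ≈ 2h·tan(θ/2) = 2 × 1080 × tan(24.4°) = 979.8 km.

980 km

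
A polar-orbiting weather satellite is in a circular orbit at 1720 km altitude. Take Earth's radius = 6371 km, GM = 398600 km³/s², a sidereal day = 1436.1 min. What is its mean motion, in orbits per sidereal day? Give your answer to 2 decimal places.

11.90

Semi-major axis a = 6371 + 1720 = 8091 km. Period T = 2π√(a³/μ) = 2π√(8091³/398600) = 7242.9 s = 120.72 min.
Orbits per sidereal day = 86166 / 7242.9 = 11.897.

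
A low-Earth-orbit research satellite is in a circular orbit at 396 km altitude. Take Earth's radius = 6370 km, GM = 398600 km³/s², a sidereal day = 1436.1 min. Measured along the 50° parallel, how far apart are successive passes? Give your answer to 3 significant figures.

Semi-major axis a = 6370 + 396 = 6766 km. Period T = 2π√(a³/μ) = 2π√(6766³/398600) = 5538.7 s = 92.31 min.
Node shift per orbit = (5538.7/86166) × 360° = 23.14°.
Equatorial spacing = 23.14 × 111.2 km/° = 2573 km.
At 50° latitude, spacing = 2573 × cos(50°) = 1654 km.

1650 km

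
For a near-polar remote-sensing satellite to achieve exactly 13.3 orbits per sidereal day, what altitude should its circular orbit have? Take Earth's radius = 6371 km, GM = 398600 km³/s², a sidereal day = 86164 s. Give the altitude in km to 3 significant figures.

Required period T = 86164 / 13.3 = 6478.5 s.
From T = 2π√(a³/μ): a = (μ T²/4π²)^(1/3) = (398600 × 6478.5² / 4π²)^(1/3) = 7511 km.
Altitude h = a − R = 7511 − 6371 = 1140 km.

1140 km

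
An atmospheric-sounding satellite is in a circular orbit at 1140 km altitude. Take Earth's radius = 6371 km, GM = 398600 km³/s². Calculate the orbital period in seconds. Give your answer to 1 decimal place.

6478.3 seconds

Semi-major axis a = 6371 + 1140 = 7511 km. Period T = 2π√(a³/μ) = 2π√(7511³/398600) = 6478.3 s = 107.97 min.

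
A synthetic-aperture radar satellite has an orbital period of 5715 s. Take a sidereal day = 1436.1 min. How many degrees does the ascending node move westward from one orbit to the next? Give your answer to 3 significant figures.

During one orbit Earth rotates (5715.0 / 86166) × 360° = 23.88°.

23.9°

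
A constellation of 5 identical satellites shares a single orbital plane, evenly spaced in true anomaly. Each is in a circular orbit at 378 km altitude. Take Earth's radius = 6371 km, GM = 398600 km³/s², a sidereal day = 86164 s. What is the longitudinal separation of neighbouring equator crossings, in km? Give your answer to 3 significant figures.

513 km

Semi-major axis a = 6371 + 378 = 6749 km. Period T = 2π√(a³/μ) = 2π√(6749³/398600) = 5517.9 s = 91.96 min.
Single-satellite node shift = (5517.9/86164) × 360° = 23.05°.
With 5 satellites evenly phased, successive equator crossings are 23.05/5 = 4.611° apart.
That is 4.611 × 111.2 = 513 km at the equator.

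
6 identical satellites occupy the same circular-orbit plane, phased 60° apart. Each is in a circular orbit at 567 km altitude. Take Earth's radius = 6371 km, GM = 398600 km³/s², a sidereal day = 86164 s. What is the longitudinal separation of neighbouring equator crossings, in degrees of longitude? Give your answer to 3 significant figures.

Semi-major axis a = 6371 + 567 = 6938 km. Period T = 2π√(a³/μ) = 2π√(6938³/398600) = 5751.3 s = 95.85 min.
Single-satellite node shift = (5751.3/86164) × 360° = 24.03°.
With 6 satellites evenly phased, successive equator crossings are 24.03/6 = 4.005° apart.

4.00°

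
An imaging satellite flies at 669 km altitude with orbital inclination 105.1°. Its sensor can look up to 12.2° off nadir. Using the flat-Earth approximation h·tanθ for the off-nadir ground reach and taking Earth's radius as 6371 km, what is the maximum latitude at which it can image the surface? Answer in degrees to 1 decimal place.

76.2°

Retrograde orbit: the ground track reaches ±(180° − i) = ±(180 − 105.1) = ±74.9°.
Sensor half-swath on the ground ≈ 669·tan(12.2°) = 145 km = 1.30° of latitude.
Maximum observable latitude ≈ 74.9 + 1.30 = 76.2°.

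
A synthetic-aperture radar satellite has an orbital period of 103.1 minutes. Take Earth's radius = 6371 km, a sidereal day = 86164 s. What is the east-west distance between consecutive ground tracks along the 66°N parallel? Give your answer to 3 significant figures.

1170 km

T = 103.1 min = 6186.0 s.
Node shift per orbit = (6186.0/86164) × 360° = 25.85°.
Equatorial spacing = 25.85 × 111.2 km/° = 2874 km.
At 66° latitude, spacing = 2874 × cos(66°) = 1169 km.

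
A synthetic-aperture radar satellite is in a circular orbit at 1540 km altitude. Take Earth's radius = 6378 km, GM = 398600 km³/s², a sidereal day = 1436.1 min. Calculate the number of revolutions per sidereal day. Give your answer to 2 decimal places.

Semi-major axis a = 6378 + 1540 = 7918 km. Period T = 2π√(a³/μ) = 2π√(7918³/398600) = 7011.9 s = 116.86 min.
Orbits per sidereal day = 86166 / 7011.9 = 12.289.

12.29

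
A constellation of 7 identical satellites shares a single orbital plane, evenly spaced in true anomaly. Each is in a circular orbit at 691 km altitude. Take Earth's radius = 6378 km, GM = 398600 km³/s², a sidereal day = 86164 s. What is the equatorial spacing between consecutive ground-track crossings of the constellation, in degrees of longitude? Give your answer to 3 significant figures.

Semi-major axis a = 6378 + 691 = 7069 km. Period T = 2π√(a³/μ) = 2π√(7069³/398600) = 5914.9 s = 98.58 min.
Single-satellite node shift = (5914.9/86164) × 360° = 24.71°.
With 7 satellites evenly phased, successive equator crossings are 24.71/7 = 3.530° apart.

3.53°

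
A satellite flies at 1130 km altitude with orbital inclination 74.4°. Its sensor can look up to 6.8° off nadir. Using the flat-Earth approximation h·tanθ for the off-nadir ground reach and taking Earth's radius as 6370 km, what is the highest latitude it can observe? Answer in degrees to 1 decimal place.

75.6°

For a prograde orbit the ground track reaches latitude ±i = ±74.4°.
Sensor half-swath on the ground ≈ 1130·tan(6.8°) = 135 km = 1.21° of latitude.
Maximum observable latitude ≈ 74.4 + 1.21 = 75.6°.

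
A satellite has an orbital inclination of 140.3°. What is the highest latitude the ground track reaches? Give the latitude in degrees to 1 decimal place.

39.7°

Retrograde orbit: the ground track reaches ±(180° − i) = ±(180 − 140.3) = ±39.7°.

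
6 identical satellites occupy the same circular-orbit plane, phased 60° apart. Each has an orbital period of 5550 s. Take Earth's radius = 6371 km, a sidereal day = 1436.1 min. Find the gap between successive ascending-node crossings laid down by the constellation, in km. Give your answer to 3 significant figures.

430 km

Single-satellite node shift = (5550.0/86166) × 360° = 23.19°.
With 6 satellites evenly phased, successive equator crossings are 23.19/6 = 3.865° apart.
That is 3.865 × 111.2 = 430 km at the equator.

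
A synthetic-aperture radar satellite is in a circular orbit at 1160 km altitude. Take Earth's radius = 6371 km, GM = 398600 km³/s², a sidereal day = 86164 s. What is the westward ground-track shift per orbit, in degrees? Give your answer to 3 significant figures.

Semi-major axis a = 6371 + 1160 = 7531 km. Period T = 2π√(a³/μ) = 2π√(7531³/398600) = 6504.1 s = 108.40 min.
During one orbit Earth rotates (6504.1 / 86164) × 360° = 27.17°.

27.2°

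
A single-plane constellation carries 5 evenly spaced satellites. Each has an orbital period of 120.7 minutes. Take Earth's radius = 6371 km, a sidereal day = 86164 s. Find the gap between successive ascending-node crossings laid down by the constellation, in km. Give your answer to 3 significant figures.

T = 120.7 min = 7242.0 s.
Single-satellite node shift = (7242.0/86164) × 360° = 30.26°.
With 5 satellites evenly phased, successive equator crossings are 30.26/5 = 6.052° apart.
That is 6.052 × 111.2 = 673 km at the equator.

673 km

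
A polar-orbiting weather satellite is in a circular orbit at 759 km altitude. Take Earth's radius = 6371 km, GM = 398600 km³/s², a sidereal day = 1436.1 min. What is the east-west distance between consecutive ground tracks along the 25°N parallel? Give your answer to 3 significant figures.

2520 km

Semi-major axis a = 6371 + 759 = 7130 km. Period T = 2π√(a³/μ) = 2π√(7130³/398600) = 5991.6 s = 99.86 min.
Node shift per orbit = (5991.6/86166) × 360° = 25.03°.
Equatorial spacing = 25.03 × 111.2 km/° = 2784 km.
At 25° latitude, spacing = 2784 × cos(25°) = 2523 km.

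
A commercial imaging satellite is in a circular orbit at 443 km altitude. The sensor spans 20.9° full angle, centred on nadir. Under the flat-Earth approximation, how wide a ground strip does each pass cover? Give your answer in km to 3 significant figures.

163 km

Half-angle = 20.9°/2 = 10.45°.
Swath width ≈ 2h·tan(θ/2) = 2 × 443 × tan(10.45°) = 163.4 km.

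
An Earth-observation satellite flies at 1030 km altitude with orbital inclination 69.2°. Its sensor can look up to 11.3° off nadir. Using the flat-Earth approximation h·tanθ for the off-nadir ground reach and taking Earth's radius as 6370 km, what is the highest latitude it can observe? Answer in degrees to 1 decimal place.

71.1°

For a prograde orbit the ground track reaches latitude ±i = ±69.2°.
Sensor half-swath on the ground ≈ 1030·tan(11.3°) = 206 km = 1.85° of latitude.
Maximum observable latitude ≈ 69.2 + 1.85 = 71.1°.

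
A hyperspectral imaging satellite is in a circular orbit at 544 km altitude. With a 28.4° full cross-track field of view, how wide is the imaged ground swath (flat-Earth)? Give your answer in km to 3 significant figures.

275 km

Half-angle = 28.4°/2 = 14.2°.
Swath width ≈ 2h·tan(θ/2) = 2 × 544 × tan(14.2°) = 275.3 km.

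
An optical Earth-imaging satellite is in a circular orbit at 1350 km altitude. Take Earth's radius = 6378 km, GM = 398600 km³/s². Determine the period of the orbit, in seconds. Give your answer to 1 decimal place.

6761.0 seconds

Semi-major axis a = 6378 + 1350 = 7728 km. Period T = 2π√(a³/μ) = 2π√(7728³/398600) = 6761.0 s = 112.68 min.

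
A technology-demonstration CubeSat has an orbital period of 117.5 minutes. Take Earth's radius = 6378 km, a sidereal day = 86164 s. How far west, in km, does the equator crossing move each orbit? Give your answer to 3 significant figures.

3280 km

T = 117.5 min = 7050.0 s.
During one orbit Earth rotates (7050.0 / 86164) × 360° = 29.46°.
At the equator that is 29.46° × (2π·6378/360) km/° = 29.46 × 111.3 = 3279 km.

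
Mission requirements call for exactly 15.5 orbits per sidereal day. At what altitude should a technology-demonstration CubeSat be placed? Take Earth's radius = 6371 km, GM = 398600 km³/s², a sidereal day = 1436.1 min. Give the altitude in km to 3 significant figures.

412 km

Required period T = 86166 / 15.5 = 5559.1 s.
From T = 2π√(a³/μ): a = (μ T²/4π²)^(1/3) = (398600 × 5559.1² / 4π²)^(1/3) = 6783 km.
Altitude h = a − R = 6783 − 6371 = 412 km.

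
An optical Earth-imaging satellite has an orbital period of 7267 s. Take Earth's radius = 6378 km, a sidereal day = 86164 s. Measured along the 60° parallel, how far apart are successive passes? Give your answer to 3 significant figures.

Node shift per orbit = (7267.0/86164) × 360° = 30.36°.
Equatorial spacing = 30.36 × 111.3 km/° = 3380 km.
At 60° latitude, spacing = 3380 × cos(60°) = 1690 km.

1690 km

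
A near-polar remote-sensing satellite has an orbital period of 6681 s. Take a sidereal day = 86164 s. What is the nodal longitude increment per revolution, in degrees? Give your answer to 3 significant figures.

27.9°

During one orbit Earth rotates (6681.0 / 86164) × 360° = 27.91°.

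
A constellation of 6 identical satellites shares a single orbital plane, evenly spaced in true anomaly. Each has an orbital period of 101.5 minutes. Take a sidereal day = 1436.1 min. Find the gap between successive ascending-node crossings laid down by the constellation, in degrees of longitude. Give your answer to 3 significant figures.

4.24°

T = 101.5 min = 6090.0 s.
Single-satellite node shift = (6090.0/86166) × 360° = 25.44°.
With 6 satellites evenly phased, successive equator crossings are 25.44/6 = 4.241° apart.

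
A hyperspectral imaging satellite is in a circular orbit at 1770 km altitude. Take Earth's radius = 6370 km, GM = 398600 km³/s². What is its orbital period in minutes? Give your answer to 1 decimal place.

121.8 min

Semi-major axis a = 6370 + 1770 = 8140 km. Period T = 2π√(a³/μ) = 2π√(8140³/398600) = 7308.8 s = 121.81 min.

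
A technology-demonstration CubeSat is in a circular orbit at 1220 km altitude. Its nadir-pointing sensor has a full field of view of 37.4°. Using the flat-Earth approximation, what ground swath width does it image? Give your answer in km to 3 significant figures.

826 km

Half-angle = 37.4°/2 = 18.7°.
Swath width ≈ 2h·tan(θ/2) = 2 × 1220 × tan(18.7°) = 825.9 km.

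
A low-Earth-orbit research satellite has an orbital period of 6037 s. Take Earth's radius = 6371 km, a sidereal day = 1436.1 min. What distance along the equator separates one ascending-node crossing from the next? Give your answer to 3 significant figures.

During one orbit Earth rotates (6037.0 / 86166) × 360° = 25.22°.
At the equator that is 25.22° × (2π·6371/360) km/° = 25.22 × 111.2 = 2805 km.

2800 km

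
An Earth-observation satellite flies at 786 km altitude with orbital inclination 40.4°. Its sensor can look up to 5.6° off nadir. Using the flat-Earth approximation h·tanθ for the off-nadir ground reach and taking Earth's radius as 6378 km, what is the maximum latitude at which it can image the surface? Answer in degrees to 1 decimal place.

For a prograde orbit the ground track reaches latitude ±i = ±40.4°.
Sensor half-swath on the ground ≈ 786·tan(5.6°) = 77 km = 0.69° of latitude.
Maximum observable latitude ≈ 40.4 + 0.69 = 41.1°.

41.1°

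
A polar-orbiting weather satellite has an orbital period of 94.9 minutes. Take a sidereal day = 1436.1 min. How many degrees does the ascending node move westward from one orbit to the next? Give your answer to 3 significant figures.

23.8°

T = 94.9 min = 5694.0 s.
During one orbit Earth rotates (5694.0 / 86166) × 360° = 23.79°.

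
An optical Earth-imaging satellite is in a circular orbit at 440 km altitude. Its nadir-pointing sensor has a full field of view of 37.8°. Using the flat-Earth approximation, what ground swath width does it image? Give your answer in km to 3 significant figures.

301 km

Half-angle = 37.8°/2 = 18.9°.
Swath width ≈ 2h·tan(θ/2) = 2 × 440 × tan(18.9°) = 301.3 km.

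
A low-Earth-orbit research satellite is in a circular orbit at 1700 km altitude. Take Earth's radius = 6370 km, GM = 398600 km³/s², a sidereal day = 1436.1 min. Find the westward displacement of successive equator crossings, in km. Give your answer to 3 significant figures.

Semi-major axis a = 6370 + 1700 = 8070 km. Period T = 2π√(a³/μ) = 2π√(8070³/398600) = 7214.8 s = 120.25 min.
During one orbit Earth rotates (7214.8 / 86166) × 360° = 30.14°.
At the equator that is 30.14° × (2π·6370/360) km/° = 30.14 × 111.2 = 3351 km.

3350 km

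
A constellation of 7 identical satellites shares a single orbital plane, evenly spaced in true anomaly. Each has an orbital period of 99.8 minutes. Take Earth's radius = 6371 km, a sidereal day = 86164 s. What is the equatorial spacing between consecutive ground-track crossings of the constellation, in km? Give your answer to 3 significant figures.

397 km

T = 99.8 min = 5988.0 s.
Single-satellite node shift = (5988.0/86164) × 360° = 25.02°.
With 7 satellites evenly phased, successive equator crossings are 25.02/7 = 3.574° apart.
That is 3.574 × 111.2 = 397 km at the equator.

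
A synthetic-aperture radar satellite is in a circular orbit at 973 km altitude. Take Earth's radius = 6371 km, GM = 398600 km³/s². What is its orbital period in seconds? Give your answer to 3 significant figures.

6260 seconds

Semi-major axis a = 6371 + 973 = 7344 km. Period T = 2π√(a³/μ) = 2π√(7344³/398600) = 6263.4 s = 104.39 min.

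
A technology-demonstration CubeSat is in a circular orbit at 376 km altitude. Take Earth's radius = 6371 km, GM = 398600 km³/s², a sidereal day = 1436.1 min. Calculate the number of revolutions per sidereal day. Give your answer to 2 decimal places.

15.62

Semi-major axis a = 6371 + 376 = 6747 km. Period T = 2π√(a³/μ) = 2π√(6747³/398600) = 5515.4 s = 91.92 min.
Orbits per sidereal day = 86166 / 5515.4 = 15.623.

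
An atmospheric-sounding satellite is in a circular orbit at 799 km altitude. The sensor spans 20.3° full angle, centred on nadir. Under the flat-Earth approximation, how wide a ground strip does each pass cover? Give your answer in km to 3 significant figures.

286 km

Half-angle = 20.3°/2 = 10.15°.
Swath width ≈ 2h·tan(θ/2) = 2 × 799 × tan(10.15°) = 286.1 km.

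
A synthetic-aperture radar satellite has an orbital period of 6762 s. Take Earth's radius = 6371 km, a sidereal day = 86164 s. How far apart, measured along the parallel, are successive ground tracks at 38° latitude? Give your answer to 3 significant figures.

2480 km

Node shift per orbit = (6762.0/86164) × 360° = 28.25°.
Equatorial spacing = 28.25 × 111.2 km/° = 3141 km.
At 38° latitude, spacing = 3141 × cos(38°) = 2476 km.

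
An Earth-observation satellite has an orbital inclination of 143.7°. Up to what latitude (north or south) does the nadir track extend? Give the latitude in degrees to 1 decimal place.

36.3°

Retrograde orbit: the ground track reaches ±(180° − i) = ±(180 − 143.7) = ±36.3°.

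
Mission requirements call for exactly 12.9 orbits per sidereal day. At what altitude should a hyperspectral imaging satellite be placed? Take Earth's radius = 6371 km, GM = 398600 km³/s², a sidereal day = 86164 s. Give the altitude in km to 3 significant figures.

1290 km

Required period T = 86164 / 12.9 = 6679.4 s.
From T = 2π√(a³/μ): a = (μ T²/4π²)^(1/3) = (398600 × 6679.4² / 4π²)^(1/3) = 7666 km.
Altitude h = a − R = 7666 − 6371 = 1295 km.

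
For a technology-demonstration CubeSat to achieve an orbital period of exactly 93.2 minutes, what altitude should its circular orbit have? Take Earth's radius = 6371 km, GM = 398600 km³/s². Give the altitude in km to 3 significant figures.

438 km

T = 93.2 min = 5592.0 s.
From T = 2π√(a³/μ): a = (μ T²/4π²)^(1/3) = (398600 × 5592.0² / 4π²)^(1/3) = 6809 km.
Altitude h = a − R = 6809 − 6371 = 438 km.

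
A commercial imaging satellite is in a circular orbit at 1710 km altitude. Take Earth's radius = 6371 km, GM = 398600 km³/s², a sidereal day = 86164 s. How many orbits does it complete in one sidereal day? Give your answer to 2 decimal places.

Semi-major axis a = 6371 + 1710 = 8081 km. Period T = 2π√(a³/μ) = 2π√(8081³/398600) = 7229.5 s = 120.49 min.
Orbits per sidereal day = 86164 / 7229.5 = 11.918.

11.92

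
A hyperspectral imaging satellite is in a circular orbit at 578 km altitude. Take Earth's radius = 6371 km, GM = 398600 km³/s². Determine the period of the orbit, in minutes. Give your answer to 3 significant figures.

96.1 min

Semi-major axis a = 6371 + 578 = 6949 km. Period T = 2π√(a³/μ) = 2π√(6949³/398600) = 5764.9 s = 96.08 min.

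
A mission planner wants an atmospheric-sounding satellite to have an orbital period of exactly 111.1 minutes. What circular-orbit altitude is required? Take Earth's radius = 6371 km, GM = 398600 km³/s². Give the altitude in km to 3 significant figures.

T = 111.1 min = 6666.0 s.
From T = 2π√(a³/μ): a = (μ T²/4π²)^(1/3) = (398600 × 6666.0² / 4π²)^(1/3) = 7655 km.
Altitude h = a − R = 7655 − 6371 = 1284 km.

1280 km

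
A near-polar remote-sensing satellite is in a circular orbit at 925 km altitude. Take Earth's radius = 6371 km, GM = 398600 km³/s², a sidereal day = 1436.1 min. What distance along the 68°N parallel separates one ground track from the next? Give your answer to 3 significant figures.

1080 km

Semi-major axis a = 6371 + 925 = 7296 km. Period T = 2π√(a³/μ) = 2π√(7296³/398600) = 6202.1 s = 103.37 min.
Node shift per orbit = (6202.1/86166) × 360° = 25.91°.
Equatorial spacing = 25.91 × 111.2 km/° = 2881 km.
At 68° latitude, spacing = 2881 × cos(68°) = 1079 km.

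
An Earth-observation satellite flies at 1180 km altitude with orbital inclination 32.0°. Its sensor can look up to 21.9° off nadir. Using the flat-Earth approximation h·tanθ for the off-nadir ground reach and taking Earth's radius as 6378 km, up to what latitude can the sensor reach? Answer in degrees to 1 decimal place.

36.3°

For a prograde orbit the ground track reaches latitude ±i = ±32.0°.
Sensor half-swath on the ground ≈ 1180·tan(21.9°) = 474 km = 4.26° of latitude.
Maximum observable latitude ≈ 32.0 + 4.26 = 36.3°.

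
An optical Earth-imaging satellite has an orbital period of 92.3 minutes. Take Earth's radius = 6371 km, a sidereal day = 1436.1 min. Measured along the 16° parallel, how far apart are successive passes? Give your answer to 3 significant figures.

2470 km

T = 92.3 min = 5538.0 s.
Node shift per orbit = (5538.0/86166) × 360° = 23.14°.
Equatorial spacing = 23.14 × 111.2 km/° = 2573 km.
At 16° latitude, spacing = 2573 × cos(16°) = 2473 km.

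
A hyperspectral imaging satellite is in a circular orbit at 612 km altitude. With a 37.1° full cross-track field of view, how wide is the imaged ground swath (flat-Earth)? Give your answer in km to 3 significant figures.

Half-angle = 37.1°/2 = 18.55°.
Swath width ≈ 2h·tan(θ/2) = 2 × 612 × tan(18.55°) = 410.7 km.

411 km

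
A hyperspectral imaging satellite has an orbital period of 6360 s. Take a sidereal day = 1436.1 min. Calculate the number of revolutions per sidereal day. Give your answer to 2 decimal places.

13.55

Orbits per sidereal day = 86166 / 6360.0 = 13.548.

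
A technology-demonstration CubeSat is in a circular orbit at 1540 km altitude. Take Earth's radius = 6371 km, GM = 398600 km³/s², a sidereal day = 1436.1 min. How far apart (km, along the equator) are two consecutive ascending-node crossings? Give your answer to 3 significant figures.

Semi-major axis a = 6371 + 1540 = 7911 km. Period T = 2π√(a³/μ) = 2π√(7911³/398600) = 7002.6 s = 116.71 min.
During one orbit Earth rotates (7002.6 / 86166) × 360° = 29.26°.
At the equator that is 29.26° × (2π·6371/360) km/° = 29.26 × 111.2 = 3253 km.

3250 km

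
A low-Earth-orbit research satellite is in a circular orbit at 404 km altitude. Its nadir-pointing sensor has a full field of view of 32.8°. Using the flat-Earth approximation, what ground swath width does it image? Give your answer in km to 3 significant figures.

Half-angle = 32.8°/2 = 16.4°.
Swath width ≈ 2h·tan(θ/2) = 2 × 404 × tan(16.4°) = 237.8 km.

238 km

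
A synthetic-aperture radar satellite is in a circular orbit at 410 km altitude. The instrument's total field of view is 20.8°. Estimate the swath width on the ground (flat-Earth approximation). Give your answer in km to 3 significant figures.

150 km

Half-angle = 20.8°/2 = 10.4°.
Swath width ≈ 2h·tan(θ/2) = 2 × 410 × tan(10.4°) = 150.5 km.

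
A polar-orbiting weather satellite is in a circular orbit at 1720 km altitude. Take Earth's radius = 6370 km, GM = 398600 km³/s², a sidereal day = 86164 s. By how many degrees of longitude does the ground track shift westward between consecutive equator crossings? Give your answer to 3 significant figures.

Semi-major axis a = 6370 + 1720 = 8090 km. Period T = 2π√(a³/μ) = 2π√(8090³/398600) = 7241.6 s = 120.69 min.
During one orbit Earth rotates (7241.6 / 86164) × 360° = 30.26°.

30.3°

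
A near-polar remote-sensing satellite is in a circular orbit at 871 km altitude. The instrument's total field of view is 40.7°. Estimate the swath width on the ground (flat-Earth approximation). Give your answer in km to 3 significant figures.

646 km

Half-angle = 40.7°/2 = 20.35°.
Swath width ≈ 2h·tan(θ/2) = 2 × 871 × tan(20.35°) = 646.1 km.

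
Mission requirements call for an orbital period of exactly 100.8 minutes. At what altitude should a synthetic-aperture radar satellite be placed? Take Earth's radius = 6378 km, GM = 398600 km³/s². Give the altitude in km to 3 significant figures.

T = 100.8 min = 6048.0 s.
From T = 2π√(a³/μ): a = (μ T²/4π²)^(1/3) = (398600 × 6048.0² / 4π²)^(1/3) = 7175 km.
Altitude h = a − R = 7175 − 6378 = 797 km.

797 km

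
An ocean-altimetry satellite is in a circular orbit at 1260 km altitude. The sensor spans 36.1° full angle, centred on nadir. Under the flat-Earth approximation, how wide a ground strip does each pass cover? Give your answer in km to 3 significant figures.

821 km

Half-angle = 36.1°/2 = 18.05°.
Swath width ≈ 2h·tan(θ/2) = 2 × 1260 × tan(18.05°) = 821.2 km.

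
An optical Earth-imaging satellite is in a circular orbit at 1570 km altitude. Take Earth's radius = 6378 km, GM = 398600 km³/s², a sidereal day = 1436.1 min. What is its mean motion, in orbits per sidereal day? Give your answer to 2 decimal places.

12.22

Semi-major axis a = 6378 + 1570 = 7948 km. Period T = 2π√(a³/μ) = 2π√(7948³/398600) = 7051.8 s = 117.53 min.
Orbits per sidereal day = 86166 / 7051.8 = 12.219.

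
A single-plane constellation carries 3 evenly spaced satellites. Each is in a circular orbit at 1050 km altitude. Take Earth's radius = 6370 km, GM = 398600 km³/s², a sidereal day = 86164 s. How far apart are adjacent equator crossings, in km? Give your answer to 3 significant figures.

985 km

Semi-major axis a = 6370 + 1050 = 7420 km. Period T = 2π√(a³/μ) = 2π√(7420³/398600) = 6360.9 s = 106.01 min.
Single-satellite node shift = (6360.9/86164) × 360° = 26.58°.
With 3 satellites evenly phased, successive equator crossings are 26.58/3 = 8.859° apart.
That is 8.859 × 111.2 = 985 km at the equator.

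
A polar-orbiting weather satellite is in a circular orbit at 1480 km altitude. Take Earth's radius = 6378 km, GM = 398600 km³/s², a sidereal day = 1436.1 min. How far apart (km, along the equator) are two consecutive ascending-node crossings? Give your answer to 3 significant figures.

3220 km

Semi-major axis a = 6378 + 1480 = 7858 km. Period T = 2π√(a³/μ) = 2π√(7858³/398600) = 6932.3 s = 115.54 min.
During one orbit Earth rotates (6932.3 / 86166) × 360° = 28.96°.
At the equator that is 28.96° × (2π·6378/360) km/° = 28.96 × 111.3 = 3224 km.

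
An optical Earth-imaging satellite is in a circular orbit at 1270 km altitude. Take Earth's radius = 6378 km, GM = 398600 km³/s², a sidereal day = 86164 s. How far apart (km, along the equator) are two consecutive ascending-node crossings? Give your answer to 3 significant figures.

3100 km

Semi-major axis a = 6378 + 1270 = 7648 km. Period T = 2π√(a³/μ) = 2π√(7648³/398600) = 6656.3 s = 110.94 min.
During one orbit Earth rotates (6656.3 / 86164) × 360° = 27.81°.
At the equator that is 27.81° × (2π·6378/360) km/° = 27.81 × 111.3 = 3096 km.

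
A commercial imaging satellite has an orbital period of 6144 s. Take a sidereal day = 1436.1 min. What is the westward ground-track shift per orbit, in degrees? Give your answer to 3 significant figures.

During one orbit Earth rotates (6144.0 / 86166) × 360° = 25.67°.

25.7°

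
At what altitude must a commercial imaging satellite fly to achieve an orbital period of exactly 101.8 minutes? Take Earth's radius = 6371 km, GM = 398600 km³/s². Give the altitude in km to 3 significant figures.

T = 101.8 min = 6108.0 s.
From T = 2π√(a³/μ): a = (μ T²/4π²)^(1/3) = (398600 × 6108.0² / 4π²)^(1/3) = 7222 km.
Altitude h = a − R = 7222 − 6371 = 851 km.

851 km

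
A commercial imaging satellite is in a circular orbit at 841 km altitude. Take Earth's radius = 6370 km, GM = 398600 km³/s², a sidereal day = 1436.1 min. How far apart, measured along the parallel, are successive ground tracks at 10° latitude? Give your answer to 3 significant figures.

2790 km

Semi-major axis a = 6370 + 841 = 7211 km. Period T = 2π√(a³/μ) = 2π√(7211³/398600) = 6094.0 s = 101.57 min.
Node shift per orbit = (6094.0/86166) × 360° = 25.46°.
Equatorial spacing = 25.46 × 111.2 km/° = 2831 km.
At 10° latitude, spacing = 2831 × cos(10°) = 2788 km.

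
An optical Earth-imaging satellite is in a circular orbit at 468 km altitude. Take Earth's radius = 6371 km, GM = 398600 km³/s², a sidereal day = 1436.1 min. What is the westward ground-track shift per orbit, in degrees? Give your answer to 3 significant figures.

23.5°

Semi-major axis a = 6371 + 468 = 6839 km. Period T = 2π√(a³/μ) = 2π√(6839³/398600) = 5628.6 s = 93.81 min.
During one orbit Earth rotates (5628.6 / 86166) × 360° = 23.52°.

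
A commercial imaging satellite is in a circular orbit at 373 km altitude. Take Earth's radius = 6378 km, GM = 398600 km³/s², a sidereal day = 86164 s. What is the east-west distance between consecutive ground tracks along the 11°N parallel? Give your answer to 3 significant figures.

Semi-major axis a = 6378 + 373 = 6751 km. Period T = 2π√(a³/μ) = 2π√(6751³/398600) = 5520.3 s = 92.01 min.
Node shift per orbit = (5520.3/86164) × 360° = 23.06°.
Equatorial spacing = 23.06 × 111.3 km/° = 2567 km.
At 11° latitude, spacing = 2567 × cos(11°) = 2520 km.

2520 km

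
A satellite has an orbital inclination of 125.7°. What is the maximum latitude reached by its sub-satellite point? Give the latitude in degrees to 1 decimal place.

Retrograde orbit: the ground track reaches ±(180° − i) = ±(180 − 125.7) = ±54.3°.

54.3°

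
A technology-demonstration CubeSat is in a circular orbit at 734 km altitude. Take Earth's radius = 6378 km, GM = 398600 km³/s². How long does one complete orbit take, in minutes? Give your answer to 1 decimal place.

Semi-major axis a = 6378 + 734 = 7112 km. Period T = 2π√(a³/μ) = 2π√(7112³/398600) = 5969.0 s = 99.48 min.

99.5 min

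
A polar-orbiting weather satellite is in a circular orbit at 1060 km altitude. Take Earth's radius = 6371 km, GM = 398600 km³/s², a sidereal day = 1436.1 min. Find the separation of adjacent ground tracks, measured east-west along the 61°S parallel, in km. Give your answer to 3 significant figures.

1440 km

Semi-major axis a = 6371 + 1060 = 7431 km. Period T = 2π√(a³/μ) = 2π√(7431³/398600) = 6375.0 s = 106.25 min.
Node shift per orbit = (6375.0/86166) × 360° = 26.63°.
Equatorial spacing = 26.63 × 111.2 km/° = 2962 km.
At 61° latitude, spacing = 2962 × cos(61°) = 1436 km.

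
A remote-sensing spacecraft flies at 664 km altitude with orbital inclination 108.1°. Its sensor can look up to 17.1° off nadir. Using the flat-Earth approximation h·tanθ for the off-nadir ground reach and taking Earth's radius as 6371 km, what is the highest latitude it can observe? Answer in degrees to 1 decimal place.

73.7°

Retrograde orbit: the ground track reaches ±(180° − i) = ±(180 − 108.1) = ±71.9°.
Sensor half-swath on the ground ≈ 664·tan(17.1°) = 204 km = 1.84° of latitude.
Maximum observable latitude ≈ 71.9 + 1.84 = 73.7°.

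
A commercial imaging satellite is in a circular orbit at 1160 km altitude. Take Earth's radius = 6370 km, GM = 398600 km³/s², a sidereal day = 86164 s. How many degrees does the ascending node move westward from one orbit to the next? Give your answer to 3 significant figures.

Semi-major axis a = 6370 + 1160 = 7530 km. Period T = 2π√(a³/μ) = 2π√(7530³/398600) = 6502.8 s = 108.38 min.
During one orbit Earth rotates (6502.8 / 86164) × 360° = 27.17°.

27.2°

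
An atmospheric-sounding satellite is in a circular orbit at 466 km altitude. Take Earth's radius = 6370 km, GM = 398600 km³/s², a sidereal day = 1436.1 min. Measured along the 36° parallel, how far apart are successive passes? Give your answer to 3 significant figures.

2110 km

Semi-major axis a = 6370 + 466 = 6836 km. Period T = 2π√(a³/μ) = 2π√(6836³/398600) = 5624.9 s = 93.75 min.
Node shift per orbit = (5624.9/86166) × 360° = 23.50°.
Equatorial spacing = 23.50 × 111.2 km/° = 2613 km.
At 36° latitude, spacing = 2613 × cos(36°) = 2114 km.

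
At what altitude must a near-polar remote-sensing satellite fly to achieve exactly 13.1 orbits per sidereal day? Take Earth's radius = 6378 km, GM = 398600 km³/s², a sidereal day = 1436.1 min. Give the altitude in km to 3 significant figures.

1210 km

Required period T = 86166 / 13.1 = 6577.6 s.
From T = 2π√(a³/μ): a = (μ T²/4π²)^(1/3) = (398600 × 6577.6² / 4π²)^(1/3) = 7588 km.
Altitude h = a − R = 7588 − 6378 = 1210 km.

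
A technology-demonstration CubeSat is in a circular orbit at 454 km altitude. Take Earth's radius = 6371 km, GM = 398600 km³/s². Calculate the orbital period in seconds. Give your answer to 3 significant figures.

Semi-major axis a = 6371 + 454 = 6825 km. Period T = 2π√(a³/μ) = 2π√(6825³/398600) = 5611.3 s = 93.52 min.

5610 seconds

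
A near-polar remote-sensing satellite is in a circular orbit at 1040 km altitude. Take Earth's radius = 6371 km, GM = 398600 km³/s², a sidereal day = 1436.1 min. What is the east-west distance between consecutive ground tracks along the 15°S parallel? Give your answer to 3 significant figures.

2850 km

Semi-major axis a = 6371 + 1040 = 7411 km. Period T = 2π√(a³/μ) = 2π√(7411³/398600) = 6349.3 s = 105.82 min.
Node shift per orbit = (6349.3/86166) × 360° = 26.53°.
Equatorial spacing = 26.53 × 111.2 km/° = 2950 km.
At 15° latitude, spacing = 2950 × cos(15°) = 2849 km.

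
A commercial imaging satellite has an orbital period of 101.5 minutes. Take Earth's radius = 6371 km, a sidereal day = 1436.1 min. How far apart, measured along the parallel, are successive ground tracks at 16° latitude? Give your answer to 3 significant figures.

T = 101.5 min = 6090.0 s.
Node shift per orbit = (6090.0/86166) × 360° = 25.44°.
Equatorial spacing = 25.44 × 111.2 km/° = 2829 km.
At 16° latitude, spacing = 2829 × cos(16°) = 2720 km.

2720 km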